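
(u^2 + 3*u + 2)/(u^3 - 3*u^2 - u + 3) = (u + 2)/(u^2 - 4*u + 3)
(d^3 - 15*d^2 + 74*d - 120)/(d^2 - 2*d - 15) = (d^2 - 10*d + 24)/(d + 3)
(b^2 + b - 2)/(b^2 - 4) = (b - 1)/(b - 2)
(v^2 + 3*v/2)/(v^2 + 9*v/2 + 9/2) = v/(v + 3)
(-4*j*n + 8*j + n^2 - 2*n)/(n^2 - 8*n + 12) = (-4*j + n)/(n - 6)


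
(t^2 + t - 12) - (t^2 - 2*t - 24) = 3*t + 12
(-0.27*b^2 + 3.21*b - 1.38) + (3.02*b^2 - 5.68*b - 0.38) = 2.75*b^2 - 2.47*b - 1.76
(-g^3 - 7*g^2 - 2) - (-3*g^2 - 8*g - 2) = -g^3 - 4*g^2 + 8*g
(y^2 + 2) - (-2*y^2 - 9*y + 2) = 3*y^2 + 9*y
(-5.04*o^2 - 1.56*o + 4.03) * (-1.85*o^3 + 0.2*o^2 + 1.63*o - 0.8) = 9.324*o^5 + 1.878*o^4 - 15.9827*o^3 + 2.2952*o^2 + 7.8169*o - 3.224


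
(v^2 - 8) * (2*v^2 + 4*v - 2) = 2*v^4 + 4*v^3 - 18*v^2 - 32*v + 16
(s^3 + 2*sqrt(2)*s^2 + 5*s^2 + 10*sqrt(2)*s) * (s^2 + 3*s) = s^5 + 2*sqrt(2)*s^4 + 8*s^4 + 15*s^3 + 16*sqrt(2)*s^3 + 30*sqrt(2)*s^2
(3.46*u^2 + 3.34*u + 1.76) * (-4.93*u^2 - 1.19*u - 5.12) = -17.0578*u^4 - 20.5836*u^3 - 30.3666*u^2 - 19.1952*u - 9.0112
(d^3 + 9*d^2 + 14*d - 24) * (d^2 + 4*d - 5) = d^5 + 13*d^4 + 45*d^3 - 13*d^2 - 166*d + 120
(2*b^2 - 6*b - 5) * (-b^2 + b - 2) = -2*b^4 + 8*b^3 - 5*b^2 + 7*b + 10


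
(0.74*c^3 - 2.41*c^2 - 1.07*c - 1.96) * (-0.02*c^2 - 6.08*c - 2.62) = -0.0148*c^5 - 4.451*c^4 + 12.7354*c^3 + 12.859*c^2 + 14.7202*c + 5.1352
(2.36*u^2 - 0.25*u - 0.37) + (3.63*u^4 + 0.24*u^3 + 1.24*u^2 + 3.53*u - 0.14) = 3.63*u^4 + 0.24*u^3 + 3.6*u^2 + 3.28*u - 0.51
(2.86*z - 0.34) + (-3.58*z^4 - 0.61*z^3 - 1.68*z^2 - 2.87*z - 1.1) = -3.58*z^4 - 0.61*z^3 - 1.68*z^2 - 0.0100000000000002*z - 1.44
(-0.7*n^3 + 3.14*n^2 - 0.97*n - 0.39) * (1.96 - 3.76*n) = 2.632*n^4 - 13.1784*n^3 + 9.8016*n^2 - 0.4348*n - 0.7644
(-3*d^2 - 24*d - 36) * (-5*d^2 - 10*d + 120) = 15*d^4 + 150*d^3 + 60*d^2 - 2520*d - 4320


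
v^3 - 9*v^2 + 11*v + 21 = (v - 7)*(v - 3)*(v + 1)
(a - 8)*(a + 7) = a^2 - a - 56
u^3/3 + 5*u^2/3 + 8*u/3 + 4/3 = (u/3 + 1/3)*(u + 2)^2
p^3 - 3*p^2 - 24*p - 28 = (p - 7)*(p + 2)^2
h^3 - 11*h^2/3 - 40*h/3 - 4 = (h - 6)*(h + 1/3)*(h + 2)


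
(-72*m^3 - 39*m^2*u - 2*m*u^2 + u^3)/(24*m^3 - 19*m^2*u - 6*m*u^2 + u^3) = (3*m + u)/(-m + u)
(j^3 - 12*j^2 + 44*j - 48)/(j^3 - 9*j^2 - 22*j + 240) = (j^2 - 6*j + 8)/(j^2 - 3*j - 40)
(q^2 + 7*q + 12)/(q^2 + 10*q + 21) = (q + 4)/(q + 7)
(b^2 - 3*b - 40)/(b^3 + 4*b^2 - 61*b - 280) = 1/(b + 7)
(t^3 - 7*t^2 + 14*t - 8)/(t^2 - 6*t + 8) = t - 1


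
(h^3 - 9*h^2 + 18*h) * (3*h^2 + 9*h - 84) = 3*h^5 - 18*h^4 - 111*h^3 + 918*h^2 - 1512*h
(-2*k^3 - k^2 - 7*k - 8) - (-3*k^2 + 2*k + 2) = -2*k^3 + 2*k^2 - 9*k - 10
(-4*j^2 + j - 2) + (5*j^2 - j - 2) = j^2 - 4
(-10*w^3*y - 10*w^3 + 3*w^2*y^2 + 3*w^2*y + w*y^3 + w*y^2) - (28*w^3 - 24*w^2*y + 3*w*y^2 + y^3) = -10*w^3*y - 38*w^3 + 3*w^2*y^2 + 27*w^2*y + w*y^3 - 2*w*y^2 - y^3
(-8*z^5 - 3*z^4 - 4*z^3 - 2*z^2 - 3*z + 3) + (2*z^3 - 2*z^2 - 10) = -8*z^5 - 3*z^4 - 2*z^3 - 4*z^2 - 3*z - 7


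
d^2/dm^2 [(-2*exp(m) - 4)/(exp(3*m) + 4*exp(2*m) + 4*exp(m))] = 4*(-2*exp(2*m) - 3*exp(m) - 2)*exp(-m)/(exp(3*m) + 6*exp(2*m) + 12*exp(m) + 8)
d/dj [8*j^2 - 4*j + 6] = 16*j - 4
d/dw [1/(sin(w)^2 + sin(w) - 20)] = -(2*sin(w) + 1)*cos(w)/(sin(w)^2 + sin(w) - 20)^2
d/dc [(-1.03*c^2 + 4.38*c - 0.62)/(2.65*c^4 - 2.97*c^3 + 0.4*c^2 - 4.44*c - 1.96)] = (5.459*c^5 - 37.8801*c^4 + 32.5892*c^3 - 2.703*c^2 + 4.5336*c - 11.3376)/(7.0225*c^8 - 15.741*c^7 + 10.9409*c^6 - 25.908*c^5 + 16.1456*c^4 + 8.0904*c^3 + 18.1456*c^2 + 17.4048*c + 3.8416)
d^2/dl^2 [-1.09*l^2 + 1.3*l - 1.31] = -2.18000000000000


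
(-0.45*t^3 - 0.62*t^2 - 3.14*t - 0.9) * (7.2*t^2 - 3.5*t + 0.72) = -3.24*t^5 - 2.889*t^4 - 20.762*t^3 + 4.0636*t^2 + 0.8892*t - 0.648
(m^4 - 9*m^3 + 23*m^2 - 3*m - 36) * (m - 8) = m^5 - 17*m^4 + 95*m^3 - 187*m^2 - 12*m + 288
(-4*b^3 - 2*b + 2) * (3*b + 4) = -12*b^4 - 16*b^3 - 6*b^2 - 2*b + 8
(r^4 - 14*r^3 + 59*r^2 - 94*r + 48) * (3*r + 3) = 3*r^5 - 39*r^4 + 135*r^3 - 105*r^2 - 138*r + 144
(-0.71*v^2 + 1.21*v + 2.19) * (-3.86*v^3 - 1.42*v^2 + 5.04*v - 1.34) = 2.7406*v^5 - 3.6624*v^4 - 13.75*v^3 + 3.94*v^2 + 9.4162*v - 2.9346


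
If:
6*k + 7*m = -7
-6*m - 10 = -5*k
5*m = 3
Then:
No Solution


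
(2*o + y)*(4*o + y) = 8*o^2 + 6*o*y + y^2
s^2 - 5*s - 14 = (s - 7)*(s + 2)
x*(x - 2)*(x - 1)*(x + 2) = x^4 - x^3 - 4*x^2 + 4*x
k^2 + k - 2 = (k - 1)*(k + 2)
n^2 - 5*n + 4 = (n - 4)*(n - 1)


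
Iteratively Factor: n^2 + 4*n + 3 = (n + 1)*(n + 3)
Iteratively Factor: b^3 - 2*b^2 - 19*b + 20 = (b + 4)*(b^2 - 6*b + 5) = (b - 1)*(b + 4)*(b - 5)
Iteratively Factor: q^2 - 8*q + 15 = (q - 5)*(q - 3)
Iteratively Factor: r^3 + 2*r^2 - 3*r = (r - 1)*(r^2 + 3*r) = r*(r - 1)*(r + 3)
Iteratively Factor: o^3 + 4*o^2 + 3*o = (o + 3)*(o^2 + o) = (o + 1)*(o + 3)*(o)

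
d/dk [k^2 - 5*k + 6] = 2*k - 5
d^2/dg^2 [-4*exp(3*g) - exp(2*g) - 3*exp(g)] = (-36*exp(2*g) - 4*exp(g) - 3)*exp(g)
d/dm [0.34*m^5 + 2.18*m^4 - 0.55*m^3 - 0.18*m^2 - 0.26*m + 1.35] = 1.7*m^4 + 8.72*m^3 - 1.65*m^2 - 0.36*m - 0.26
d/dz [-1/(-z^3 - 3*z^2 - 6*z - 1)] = 3*(-z^2 - 2*z - 2)/(z^3 + 3*z^2 + 6*z + 1)^2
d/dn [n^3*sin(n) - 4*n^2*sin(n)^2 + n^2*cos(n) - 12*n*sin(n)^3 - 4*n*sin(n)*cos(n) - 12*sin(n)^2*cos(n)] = n^3*cos(n) + 2*n^2*sin(n) - 4*n^2*sin(2*n) - 7*n*cos(n) + 9*n*cos(3*n) - 4*n - 6*sin(n) - 2*sin(2*n) - 6*sin(3*n)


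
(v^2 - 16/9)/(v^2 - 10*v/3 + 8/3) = (v + 4/3)/(v - 2)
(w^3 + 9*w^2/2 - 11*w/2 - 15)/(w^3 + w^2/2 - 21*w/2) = (2*w^3 + 9*w^2 - 11*w - 30)/(w*(2*w^2 + w - 21))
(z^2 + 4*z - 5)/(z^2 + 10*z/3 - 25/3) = 3*(z - 1)/(3*z - 5)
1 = 1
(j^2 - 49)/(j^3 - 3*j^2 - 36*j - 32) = (49 - j^2)/(-j^3 + 3*j^2 + 36*j + 32)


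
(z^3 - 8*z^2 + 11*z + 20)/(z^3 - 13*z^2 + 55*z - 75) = (z^2 - 3*z - 4)/(z^2 - 8*z + 15)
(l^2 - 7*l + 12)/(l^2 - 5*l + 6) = (l - 4)/(l - 2)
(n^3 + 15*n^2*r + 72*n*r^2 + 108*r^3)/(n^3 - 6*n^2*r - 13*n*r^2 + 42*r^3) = (n^2 + 12*n*r + 36*r^2)/(n^2 - 9*n*r + 14*r^2)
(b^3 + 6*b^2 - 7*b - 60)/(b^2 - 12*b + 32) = (b^3 + 6*b^2 - 7*b - 60)/(b^2 - 12*b + 32)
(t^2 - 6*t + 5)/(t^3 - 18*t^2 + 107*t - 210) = (t - 1)/(t^2 - 13*t + 42)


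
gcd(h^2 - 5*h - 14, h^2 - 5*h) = 1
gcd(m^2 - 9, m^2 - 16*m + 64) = 1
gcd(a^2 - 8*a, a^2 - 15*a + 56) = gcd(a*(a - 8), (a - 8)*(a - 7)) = a - 8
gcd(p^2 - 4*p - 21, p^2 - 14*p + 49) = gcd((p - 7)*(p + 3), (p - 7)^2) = p - 7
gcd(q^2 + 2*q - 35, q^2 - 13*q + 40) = q - 5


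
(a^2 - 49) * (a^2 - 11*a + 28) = a^4 - 11*a^3 - 21*a^2 + 539*a - 1372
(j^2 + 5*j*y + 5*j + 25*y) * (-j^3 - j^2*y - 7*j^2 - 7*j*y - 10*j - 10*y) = -j^5 - 6*j^4*y - 12*j^4 - 5*j^3*y^2 - 72*j^3*y - 45*j^3 - 60*j^2*y^2 - 270*j^2*y - 50*j^2 - 225*j*y^2 - 300*j*y - 250*y^2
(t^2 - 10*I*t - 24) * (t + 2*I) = t^3 - 8*I*t^2 - 4*t - 48*I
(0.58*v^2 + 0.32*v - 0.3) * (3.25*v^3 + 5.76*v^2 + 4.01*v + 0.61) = 1.885*v^5 + 4.3808*v^4 + 3.194*v^3 - 0.0910000000000002*v^2 - 1.0078*v - 0.183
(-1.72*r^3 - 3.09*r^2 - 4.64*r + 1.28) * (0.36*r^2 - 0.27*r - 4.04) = -0.6192*r^5 - 0.648*r^4 + 6.1127*r^3 + 14.1972*r^2 + 18.4*r - 5.1712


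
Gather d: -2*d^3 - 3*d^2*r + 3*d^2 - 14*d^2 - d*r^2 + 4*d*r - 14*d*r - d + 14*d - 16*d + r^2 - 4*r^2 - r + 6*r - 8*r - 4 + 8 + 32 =-2*d^3 + d^2*(-3*r - 11) + d*(-r^2 - 10*r - 3) - 3*r^2 - 3*r + 36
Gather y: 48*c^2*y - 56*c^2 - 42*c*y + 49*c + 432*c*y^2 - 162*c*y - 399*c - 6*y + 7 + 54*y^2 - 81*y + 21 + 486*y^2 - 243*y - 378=-56*c^2 - 350*c + y^2*(432*c + 540) + y*(48*c^2 - 204*c - 330) - 350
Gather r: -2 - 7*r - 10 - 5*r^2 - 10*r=-5*r^2 - 17*r - 12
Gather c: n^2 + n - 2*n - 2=n^2 - n - 2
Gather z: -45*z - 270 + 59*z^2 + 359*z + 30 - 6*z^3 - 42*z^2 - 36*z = -6*z^3 + 17*z^2 + 278*z - 240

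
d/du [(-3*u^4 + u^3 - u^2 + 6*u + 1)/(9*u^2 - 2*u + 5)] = (-54*u^5 + 27*u^4 - 64*u^3 - 37*u^2 - 28*u + 32)/(81*u^4 - 36*u^3 + 94*u^2 - 20*u + 25)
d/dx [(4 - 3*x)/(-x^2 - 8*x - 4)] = (-3*x^2 + 8*x + 44)/(x^4 + 16*x^3 + 72*x^2 + 64*x + 16)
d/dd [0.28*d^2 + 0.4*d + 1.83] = 0.56*d + 0.4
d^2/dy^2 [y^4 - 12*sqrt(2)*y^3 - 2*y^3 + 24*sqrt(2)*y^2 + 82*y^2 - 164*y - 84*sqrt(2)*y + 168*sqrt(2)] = 12*y^2 - 72*sqrt(2)*y - 12*y + 48*sqrt(2) + 164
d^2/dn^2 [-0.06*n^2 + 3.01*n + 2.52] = -0.120000000000000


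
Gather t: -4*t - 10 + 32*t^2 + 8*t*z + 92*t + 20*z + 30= 32*t^2 + t*(8*z + 88) + 20*z + 20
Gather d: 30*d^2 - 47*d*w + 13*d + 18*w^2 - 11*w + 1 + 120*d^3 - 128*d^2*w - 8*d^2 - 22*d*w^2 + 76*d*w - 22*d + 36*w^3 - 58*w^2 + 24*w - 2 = 120*d^3 + d^2*(22 - 128*w) + d*(-22*w^2 + 29*w - 9) + 36*w^3 - 40*w^2 + 13*w - 1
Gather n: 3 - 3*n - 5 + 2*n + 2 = -n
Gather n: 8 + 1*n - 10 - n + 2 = 0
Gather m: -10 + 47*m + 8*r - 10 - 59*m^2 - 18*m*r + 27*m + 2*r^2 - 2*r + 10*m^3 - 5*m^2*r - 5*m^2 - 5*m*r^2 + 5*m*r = 10*m^3 + m^2*(-5*r - 64) + m*(-5*r^2 - 13*r + 74) + 2*r^2 + 6*r - 20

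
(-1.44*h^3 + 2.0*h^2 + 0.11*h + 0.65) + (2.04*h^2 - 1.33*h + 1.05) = -1.44*h^3 + 4.04*h^2 - 1.22*h + 1.7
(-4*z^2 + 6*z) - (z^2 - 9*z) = -5*z^2 + 15*z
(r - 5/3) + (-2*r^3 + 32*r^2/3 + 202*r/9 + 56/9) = -2*r^3 + 32*r^2/3 + 211*r/9 + 41/9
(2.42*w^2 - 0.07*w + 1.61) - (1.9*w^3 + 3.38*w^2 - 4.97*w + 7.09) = -1.9*w^3 - 0.96*w^2 + 4.9*w - 5.48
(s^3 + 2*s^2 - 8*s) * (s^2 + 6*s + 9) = s^5 + 8*s^4 + 13*s^3 - 30*s^2 - 72*s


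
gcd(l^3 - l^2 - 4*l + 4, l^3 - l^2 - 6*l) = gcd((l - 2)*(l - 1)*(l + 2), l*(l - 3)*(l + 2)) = l + 2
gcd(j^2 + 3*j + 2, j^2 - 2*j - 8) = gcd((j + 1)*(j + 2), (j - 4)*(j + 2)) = j + 2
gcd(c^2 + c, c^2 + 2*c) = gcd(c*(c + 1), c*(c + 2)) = c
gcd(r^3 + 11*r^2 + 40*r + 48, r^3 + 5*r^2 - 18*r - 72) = r + 3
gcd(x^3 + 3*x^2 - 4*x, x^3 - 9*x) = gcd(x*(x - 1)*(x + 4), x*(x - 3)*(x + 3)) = x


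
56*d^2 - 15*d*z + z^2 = (-8*d + z)*(-7*d + z)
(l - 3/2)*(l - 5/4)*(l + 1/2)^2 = l^4 - 7*l^3/4 - 5*l^2/8 + 19*l/16 + 15/32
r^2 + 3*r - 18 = (r - 3)*(r + 6)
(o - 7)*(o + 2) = o^2 - 5*o - 14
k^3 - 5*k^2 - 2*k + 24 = (k - 4)*(k - 3)*(k + 2)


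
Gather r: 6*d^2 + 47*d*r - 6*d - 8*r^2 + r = 6*d^2 - 6*d - 8*r^2 + r*(47*d + 1)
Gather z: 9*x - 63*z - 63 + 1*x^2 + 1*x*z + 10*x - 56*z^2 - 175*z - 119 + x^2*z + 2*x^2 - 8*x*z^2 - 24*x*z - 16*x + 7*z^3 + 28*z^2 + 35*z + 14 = 3*x^2 + 3*x + 7*z^3 + z^2*(-8*x - 28) + z*(x^2 - 23*x - 203) - 168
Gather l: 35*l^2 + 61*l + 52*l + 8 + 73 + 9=35*l^2 + 113*l + 90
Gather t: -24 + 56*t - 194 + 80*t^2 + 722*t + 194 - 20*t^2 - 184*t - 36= 60*t^2 + 594*t - 60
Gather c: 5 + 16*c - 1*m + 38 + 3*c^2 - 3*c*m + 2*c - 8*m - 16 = 3*c^2 + c*(18 - 3*m) - 9*m + 27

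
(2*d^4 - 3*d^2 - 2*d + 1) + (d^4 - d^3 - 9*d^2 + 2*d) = 3*d^4 - d^3 - 12*d^2 + 1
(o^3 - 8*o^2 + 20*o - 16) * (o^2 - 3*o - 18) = o^5 - 11*o^4 + 26*o^3 + 68*o^2 - 312*o + 288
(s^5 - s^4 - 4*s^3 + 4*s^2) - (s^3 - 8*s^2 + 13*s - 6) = s^5 - s^4 - 5*s^3 + 12*s^2 - 13*s + 6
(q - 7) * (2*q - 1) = 2*q^2 - 15*q + 7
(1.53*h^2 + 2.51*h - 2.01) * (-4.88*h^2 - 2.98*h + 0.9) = -7.4664*h^4 - 16.8082*h^3 + 3.706*h^2 + 8.2488*h - 1.809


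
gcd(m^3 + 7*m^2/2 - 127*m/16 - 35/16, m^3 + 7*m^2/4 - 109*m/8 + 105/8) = m^2 + 13*m/4 - 35/4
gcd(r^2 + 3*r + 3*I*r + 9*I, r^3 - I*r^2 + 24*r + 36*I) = r + 3*I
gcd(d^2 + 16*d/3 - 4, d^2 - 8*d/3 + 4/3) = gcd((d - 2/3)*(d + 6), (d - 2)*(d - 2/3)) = d - 2/3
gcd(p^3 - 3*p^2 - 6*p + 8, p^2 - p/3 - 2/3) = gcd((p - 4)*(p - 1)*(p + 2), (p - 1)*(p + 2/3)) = p - 1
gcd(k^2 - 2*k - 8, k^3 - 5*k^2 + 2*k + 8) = k - 4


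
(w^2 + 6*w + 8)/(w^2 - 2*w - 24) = (w + 2)/(w - 6)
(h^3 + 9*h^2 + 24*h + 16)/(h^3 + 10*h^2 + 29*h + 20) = (h + 4)/(h + 5)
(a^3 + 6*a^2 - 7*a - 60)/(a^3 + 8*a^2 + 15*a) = (a^2 + a - 12)/(a*(a + 3))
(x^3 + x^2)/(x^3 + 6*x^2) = (x + 1)/(x + 6)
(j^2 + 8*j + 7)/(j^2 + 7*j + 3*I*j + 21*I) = (j + 1)/(j + 3*I)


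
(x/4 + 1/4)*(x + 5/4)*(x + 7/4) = x^3/4 + x^2 + 83*x/64 + 35/64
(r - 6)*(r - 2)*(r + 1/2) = r^3 - 15*r^2/2 + 8*r + 6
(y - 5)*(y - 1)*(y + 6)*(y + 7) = y^4 + 7*y^3 - 31*y^2 - 187*y + 210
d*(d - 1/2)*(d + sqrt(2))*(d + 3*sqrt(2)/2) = d^4 - d^3/2 + 5*sqrt(2)*d^3/2 - 5*sqrt(2)*d^2/4 + 3*d^2 - 3*d/2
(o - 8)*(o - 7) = o^2 - 15*o + 56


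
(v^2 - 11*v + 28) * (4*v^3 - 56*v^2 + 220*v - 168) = 4*v^5 - 100*v^4 + 948*v^3 - 4156*v^2 + 8008*v - 4704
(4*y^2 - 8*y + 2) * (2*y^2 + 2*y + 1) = 8*y^4 - 8*y^3 - 8*y^2 - 4*y + 2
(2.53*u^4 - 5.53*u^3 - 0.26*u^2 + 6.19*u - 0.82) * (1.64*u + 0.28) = 4.1492*u^5 - 8.3608*u^4 - 1.9748*u^3 + 10.0788*u^2 + 0.388400000000001*u - 0.2296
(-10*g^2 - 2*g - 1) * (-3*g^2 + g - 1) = 30*g^4 - 4*g^3 + 11*g^2 + g + 1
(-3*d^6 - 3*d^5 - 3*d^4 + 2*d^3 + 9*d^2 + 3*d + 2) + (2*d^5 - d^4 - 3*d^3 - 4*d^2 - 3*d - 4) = -3*d^6 - d^5 - 4*d^4 - d^3 + 5*d^2 - 2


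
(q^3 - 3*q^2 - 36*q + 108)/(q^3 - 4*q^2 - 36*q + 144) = (q - 3)/(q - 4)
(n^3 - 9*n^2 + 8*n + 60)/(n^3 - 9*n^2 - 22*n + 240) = (n^2 - 3*n - 10)/(n^2 - 3*n - 40)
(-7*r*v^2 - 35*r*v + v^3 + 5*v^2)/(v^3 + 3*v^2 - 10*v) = (-7*r + v)/(v - 2)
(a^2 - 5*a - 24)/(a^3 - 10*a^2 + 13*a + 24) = (a + 3)/(a^2 - 2*a - 3)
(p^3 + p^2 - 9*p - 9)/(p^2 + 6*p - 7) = (p^3 + p^2 - 9*p - 9)/(p^2 + 6*p - 7)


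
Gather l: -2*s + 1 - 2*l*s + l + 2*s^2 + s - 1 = l*(1 - 2*s) + 2*s^2 - s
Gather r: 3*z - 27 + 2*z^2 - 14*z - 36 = 2*z^2 - 11*z - 63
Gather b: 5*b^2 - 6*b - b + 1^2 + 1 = 5*b^2 - 7*b + 2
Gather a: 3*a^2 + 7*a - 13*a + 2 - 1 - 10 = 3*a^2 - 6*a - 9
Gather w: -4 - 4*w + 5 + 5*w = w + 1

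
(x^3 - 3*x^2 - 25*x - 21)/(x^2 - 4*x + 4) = (x^3 - 3*x^2 - 25*x - 21)/(x^2 - 4*x + 4)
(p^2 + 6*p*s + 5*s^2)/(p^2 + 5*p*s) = (p + s)/p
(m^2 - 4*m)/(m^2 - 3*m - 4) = m/(m + 1)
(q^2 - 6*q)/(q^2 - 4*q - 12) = q/(q + 2)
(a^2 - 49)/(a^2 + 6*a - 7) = (a - 7)/(a - 1)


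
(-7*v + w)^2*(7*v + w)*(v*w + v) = 343*v^4*w + 343*v^4 - 49*v^3*w^2 - 49*v^3*w - 7*v^2*w^3 - 7*v^2*w^2 + v*w^4 + v*w^3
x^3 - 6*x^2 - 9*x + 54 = (x - 6)*(x - 3)*(x + 3)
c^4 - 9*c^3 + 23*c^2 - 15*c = c*(c - 5)*(c - 3)*(c - 1)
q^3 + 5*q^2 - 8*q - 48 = (q - 3)*(q + 4)^2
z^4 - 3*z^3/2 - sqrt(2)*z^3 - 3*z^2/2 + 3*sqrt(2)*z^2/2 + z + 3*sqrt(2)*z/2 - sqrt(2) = (z - 2)*(z - 1/2)*(z + 1)*(z - sqrt(2))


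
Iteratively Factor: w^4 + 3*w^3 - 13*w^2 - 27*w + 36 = (w - 3)*(w^3 + 6*w^2 + 5*w - 12) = (w - 3)*(w + 4)*(w^2 + 2*w - 3) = (w - 3)*(w + 3)*(w + 4)*(w - 1)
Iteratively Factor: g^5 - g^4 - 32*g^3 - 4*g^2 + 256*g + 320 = (g - 4)*(g^4 + 3*g^3 - 20*g^2 - 84*g - 80) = (g - 4)*(g + 4)*(g^3 - g^2 - 16*g - 20) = (g - 4)*(g + 2)*(g + 4)*(g^2 - 3*g - 10) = (g - 4)*(g + 2)^2*(g + 4)*(g - 5)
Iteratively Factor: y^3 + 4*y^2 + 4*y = (y)*(y^2 + 4*y + 4) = y*(y + 2)*(y + 2)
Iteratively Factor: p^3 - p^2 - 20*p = (p)*(p^2 - p - 20) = p*(p - 5)*(p + 4)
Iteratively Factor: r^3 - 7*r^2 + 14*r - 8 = (r - 2)*(r^2 - 5*r + 4) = (r - 2)*(r - 1)*(r - 4)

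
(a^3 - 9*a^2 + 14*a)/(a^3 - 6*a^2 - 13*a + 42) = a/(a + 3)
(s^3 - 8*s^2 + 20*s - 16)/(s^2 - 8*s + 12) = (s^2 - 6*s + 8)/(s - 6)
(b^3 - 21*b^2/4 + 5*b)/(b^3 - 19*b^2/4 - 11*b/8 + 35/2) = 2*b*(4*b - 5)/(8*b^2 - 6*b - 35)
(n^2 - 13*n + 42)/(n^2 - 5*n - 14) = (n - 6)/(n + 2)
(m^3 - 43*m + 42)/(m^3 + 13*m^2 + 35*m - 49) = (m - 6)/(m + 7)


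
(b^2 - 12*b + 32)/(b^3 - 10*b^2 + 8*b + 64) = 1/(b + 2)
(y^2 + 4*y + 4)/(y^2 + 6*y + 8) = (y + 2)/(y + 4)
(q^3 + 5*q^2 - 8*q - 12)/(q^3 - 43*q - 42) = (q - 2)/(q - 7)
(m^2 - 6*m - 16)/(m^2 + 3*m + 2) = (m - 8)/(m + 1)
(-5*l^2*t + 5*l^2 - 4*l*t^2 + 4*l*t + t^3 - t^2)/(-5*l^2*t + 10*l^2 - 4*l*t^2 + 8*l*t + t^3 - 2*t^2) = (t - 1)/(t - 2)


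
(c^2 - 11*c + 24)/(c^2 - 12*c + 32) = (c - 3)/(c - 4)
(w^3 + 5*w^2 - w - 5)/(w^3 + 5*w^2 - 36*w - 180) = (w^2 - 1)/(w^2 - 36)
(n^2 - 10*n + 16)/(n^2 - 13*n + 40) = (n - 2)/(n - 5)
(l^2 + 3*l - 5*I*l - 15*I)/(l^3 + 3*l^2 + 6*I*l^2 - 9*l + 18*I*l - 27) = (l - 5*I)/(l^2 + 6*I*l - 9)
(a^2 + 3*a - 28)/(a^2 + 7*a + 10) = (a^2 + 3*a - 28)/(a^2 + 7*a + 10)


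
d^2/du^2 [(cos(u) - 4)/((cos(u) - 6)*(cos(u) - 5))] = (5*(1 - cos(u)^2)^2 - cos(u)^5 + 50*cos(u)^3 - 340*cos(u)^2 + 504*cos(u) - 73)/((cos(u) - 6)^3*(cos(u) - 5)^3)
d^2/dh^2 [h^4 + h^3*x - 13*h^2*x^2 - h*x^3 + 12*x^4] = 12*h^2 + 6*h*x - 26*x^2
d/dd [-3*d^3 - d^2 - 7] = d*(-9*d - 2)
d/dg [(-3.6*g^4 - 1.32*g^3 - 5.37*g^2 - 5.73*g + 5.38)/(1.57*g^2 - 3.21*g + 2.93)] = (-11.304*g^5 + 32.5956*g^4 - 33.7176*g^3 + 14.631*g^2 - 48.3614*g + 0.480899999999998)/(2.4649*g^4 - 10.0794*g^3 + 19.5043*g^2 - 18.8106*g + 8.5849)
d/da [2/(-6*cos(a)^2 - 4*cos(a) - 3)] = -8*(3*cos(a) + 1)*sin(a)/(6*cos(a)^2 + 4*cos(a) + 3)^2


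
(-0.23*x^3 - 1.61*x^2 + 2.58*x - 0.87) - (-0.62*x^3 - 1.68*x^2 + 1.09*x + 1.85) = 0.39*x^3 + 0.0699999999999998*x^2 + 1.49*x - 2.72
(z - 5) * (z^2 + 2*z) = z^3 - 3*z^2 - 10*z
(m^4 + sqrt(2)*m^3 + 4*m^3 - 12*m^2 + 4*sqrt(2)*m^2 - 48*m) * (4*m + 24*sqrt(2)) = 4*m^5 + 16*m^4 + 28*sqrt(2)*m^4 + 112*sqrt(2)*m^3 - 288*sqrt(2)*m^2 - 1152*sqrt(2)*m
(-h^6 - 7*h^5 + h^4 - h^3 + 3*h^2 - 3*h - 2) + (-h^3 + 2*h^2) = -h^6 - 7*h^5 + h^4 - 2*h^3 + 5*h^2 - 3*h - 2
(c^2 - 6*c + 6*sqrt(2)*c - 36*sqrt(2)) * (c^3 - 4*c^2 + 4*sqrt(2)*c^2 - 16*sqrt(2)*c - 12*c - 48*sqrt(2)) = c^5 - 10*c^4 + 10*sqrt(2)*c^4 - 100*sqrt(2)*c^3 + 60*c^3 - 408*c^2 + 120*sqrt(2)*c^2 + 576*c + 720*sqrt(2)*c + 3456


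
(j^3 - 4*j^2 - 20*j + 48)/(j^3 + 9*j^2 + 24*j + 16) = (j^2 - 8*j + 12)/(j^2 + 5*j + 4)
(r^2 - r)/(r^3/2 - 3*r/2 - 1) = 2*r*(1 - r)/(-r^3 + 3*r + 2)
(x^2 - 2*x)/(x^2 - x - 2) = x/(x + 1)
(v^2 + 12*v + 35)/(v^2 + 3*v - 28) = (v + 5)/(v - 4)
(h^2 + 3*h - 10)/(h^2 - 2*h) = (h + 5)/h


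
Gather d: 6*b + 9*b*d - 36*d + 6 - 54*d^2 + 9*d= 6*b - 54*d^2 + d*(9*b - 27) + 6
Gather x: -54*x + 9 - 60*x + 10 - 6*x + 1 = 20 - 120*x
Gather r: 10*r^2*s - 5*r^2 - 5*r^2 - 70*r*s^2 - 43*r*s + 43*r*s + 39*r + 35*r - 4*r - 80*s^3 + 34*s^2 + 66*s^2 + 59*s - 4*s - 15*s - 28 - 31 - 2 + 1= r^2*(10*s - 10) + r*(70 - 70*s^2) - 80*s^3 + 100*s^2 + 40*s - 60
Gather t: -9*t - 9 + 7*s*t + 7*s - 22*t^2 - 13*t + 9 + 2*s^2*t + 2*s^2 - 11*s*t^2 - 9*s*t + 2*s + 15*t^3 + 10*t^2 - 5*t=2*s^2 + 9*s + 15*t^3 + t^2*(-11*s - 12) + t*(2*s^2 - 2*s - 27)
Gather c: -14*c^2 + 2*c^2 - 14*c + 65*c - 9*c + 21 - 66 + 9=-12*c^2 + 42*c - 36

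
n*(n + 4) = n^2 + 4*n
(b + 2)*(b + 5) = b^2 + 7*b + 10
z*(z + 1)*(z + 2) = z^3 + 3*z^2 + 2*z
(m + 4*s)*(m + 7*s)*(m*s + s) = m^3*s + 11*m^2*s^2 + m^2*s + 28*m*s^3 + 11*m*s^2 + 28*s^3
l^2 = l^2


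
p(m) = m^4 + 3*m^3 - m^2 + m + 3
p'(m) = 4*m^3 + 9*m^2 - 2*m + 1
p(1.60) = 20.88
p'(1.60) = 37.22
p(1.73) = 26.23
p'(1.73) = 45.19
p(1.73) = 26.23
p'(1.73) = 45.19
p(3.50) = 272.94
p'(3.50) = 275.75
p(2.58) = 94.75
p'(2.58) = 124.44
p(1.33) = 12.75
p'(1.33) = 23.67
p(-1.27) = -3.43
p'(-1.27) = 9.86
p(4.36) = 598.36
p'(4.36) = 494.89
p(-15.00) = 40263.00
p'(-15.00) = -11444.00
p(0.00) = 3.00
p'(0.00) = 1.00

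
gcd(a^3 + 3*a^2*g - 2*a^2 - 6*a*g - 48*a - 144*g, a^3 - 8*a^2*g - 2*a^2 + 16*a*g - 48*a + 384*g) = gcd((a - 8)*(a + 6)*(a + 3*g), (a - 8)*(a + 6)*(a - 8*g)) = a^2 - 2*a - 48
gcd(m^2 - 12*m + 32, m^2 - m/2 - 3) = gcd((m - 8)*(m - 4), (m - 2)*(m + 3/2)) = 1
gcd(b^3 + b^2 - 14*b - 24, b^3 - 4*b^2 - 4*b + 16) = b^2 - 2*b - 8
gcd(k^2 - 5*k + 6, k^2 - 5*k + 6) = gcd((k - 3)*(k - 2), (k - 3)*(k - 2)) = k^2 - 5*k + 6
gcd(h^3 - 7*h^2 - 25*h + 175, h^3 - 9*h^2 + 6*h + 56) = h - 7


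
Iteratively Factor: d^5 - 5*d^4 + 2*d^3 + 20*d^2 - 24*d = (d - 3)*(d^4 - 2*d^3 - 4*d^2 + 8*d) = d*(d - 3)*(d^3 - 2*d^2 - 4*d + 8) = d*(d - 3)*(d - 2)*(d^2 - 4) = d*(d - 3)*(d - 2)*(d + 2)*(d - 2)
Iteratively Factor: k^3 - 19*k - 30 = (k + 2)*(k^2 - 2*k - 15) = (k - 5)*(k + 2)*(k + 3)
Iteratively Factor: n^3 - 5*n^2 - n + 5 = (n - 5)*(n^2 - 1) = (n - 5)*(n + 1)*(n - 1)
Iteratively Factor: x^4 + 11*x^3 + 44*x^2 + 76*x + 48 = (x + 2)*(x^3 + 9*x^2 + 26*x + 24) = (x + 2)^2*(x^2 + 7*x + 12) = (x + 2)^2*(x + 4)*(x + 3)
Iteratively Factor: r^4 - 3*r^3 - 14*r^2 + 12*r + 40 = (r - 2)*(r^3 - r^2 - 16*r - 20) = (r - 5)*(r - 2)*(r^2 + 4*r + 4) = (r - 5)*(r - 2)*(r + 2)*(r + 2)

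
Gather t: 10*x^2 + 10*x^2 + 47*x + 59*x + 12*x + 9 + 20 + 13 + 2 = 20*x^2 + 118*x + 44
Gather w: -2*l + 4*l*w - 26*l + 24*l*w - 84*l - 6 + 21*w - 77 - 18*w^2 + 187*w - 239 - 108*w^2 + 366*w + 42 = -112*l - 126*w^2 + w*(28*l + 574) - 280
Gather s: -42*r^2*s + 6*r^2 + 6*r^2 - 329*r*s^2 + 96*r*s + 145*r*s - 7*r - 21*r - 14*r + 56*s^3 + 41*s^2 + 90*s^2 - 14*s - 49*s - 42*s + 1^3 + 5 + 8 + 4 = 12*r^2 - 42*r + 56*s^3 + s^2*(131 - 329*r) + s*(-42*r^2 + 241*r - 105) + 18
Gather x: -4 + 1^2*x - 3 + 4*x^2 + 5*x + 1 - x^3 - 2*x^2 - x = -x^3 + 2*x^2 + 5*x - 6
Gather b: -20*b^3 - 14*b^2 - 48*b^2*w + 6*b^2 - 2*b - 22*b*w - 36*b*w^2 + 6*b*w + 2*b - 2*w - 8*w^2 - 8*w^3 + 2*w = -20*b^3 + b^2*(-48*w - 8) + b*(-36*w^2 - 16*w) - 8*w^3 - 8*w^2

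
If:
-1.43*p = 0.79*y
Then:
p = -0.552447552447552*y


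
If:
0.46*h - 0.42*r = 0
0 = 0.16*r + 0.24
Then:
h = -1.37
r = -1.50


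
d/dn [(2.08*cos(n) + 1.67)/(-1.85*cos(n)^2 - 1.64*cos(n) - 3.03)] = (-3.848*cos(n)^2 - 6.179*cos(n) + 3.5636)*sin(n)/(3.4225*cos(n)^4 + 6.068*cos(n)^3 + 13.9006*cos(n)^2 + 9.9384*cos(n) + 9.1809)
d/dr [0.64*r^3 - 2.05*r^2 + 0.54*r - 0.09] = 1.92*r^2 - 4.1*r + 0.54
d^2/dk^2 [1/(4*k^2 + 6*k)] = (-2*k*(2*k + 3) + (4*k + 3)^2)/(k^3*(2*k + 3)^3)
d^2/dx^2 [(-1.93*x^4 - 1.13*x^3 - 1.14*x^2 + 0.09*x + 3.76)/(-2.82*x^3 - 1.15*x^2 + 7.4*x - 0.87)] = (96.4576219999997*x^6 + 10.234572*x^5 + 394.612098*x^4 - 296.155604*x^3 + 410.632896*x^2 + 253.006356*x - 403.704548)/(22.425768*x^9 + 27.43578*x^8 - 165.35493*x^7 - 121.712561*x^6 + 450.83856*x^5 + 83.442765*x^4 - 443.242826*x^3 + 145.534905*x^2 - 16.80318*x + 0.658503)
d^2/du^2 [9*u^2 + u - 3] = 18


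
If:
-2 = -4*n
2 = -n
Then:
No Solution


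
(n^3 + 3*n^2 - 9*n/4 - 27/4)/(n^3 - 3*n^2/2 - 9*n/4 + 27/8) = 2*(n + 3)/(2*n - 3)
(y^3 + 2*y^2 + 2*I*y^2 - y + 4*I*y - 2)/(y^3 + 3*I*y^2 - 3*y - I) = (y + 2)/(y + I)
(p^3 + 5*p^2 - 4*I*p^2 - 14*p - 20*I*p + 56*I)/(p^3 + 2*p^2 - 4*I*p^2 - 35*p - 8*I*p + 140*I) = (p - 2)/(p - 5)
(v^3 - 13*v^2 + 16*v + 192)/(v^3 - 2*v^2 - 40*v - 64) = (v^2 - 5*v - 24)/(v^2 + 6*v + 8)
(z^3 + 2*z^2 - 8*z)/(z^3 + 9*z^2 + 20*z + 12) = z*(z^2 + 2*z - 8)/(z^3 + 9*z^2 + 20*z + 12)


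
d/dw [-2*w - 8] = -2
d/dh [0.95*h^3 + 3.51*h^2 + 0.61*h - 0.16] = 2.85*h^2 + 7.02*h + 0.61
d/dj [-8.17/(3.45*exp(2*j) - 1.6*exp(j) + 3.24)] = (56.373*exp(j) - 13.072)*exp(j)/(3.45*exp(2*j) - 1.6*exp(j) + 3.24)^2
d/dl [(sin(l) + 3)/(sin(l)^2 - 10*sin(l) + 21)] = (-6*sin(l) + cos(l)^2 + 50)*cos(l)/(sin(l)^2 - 10*sin(l) + 21)^2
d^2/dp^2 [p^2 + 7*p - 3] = 2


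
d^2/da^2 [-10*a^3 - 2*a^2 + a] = -60*a - 4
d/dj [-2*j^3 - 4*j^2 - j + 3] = -6*j^2 - 8*j - 1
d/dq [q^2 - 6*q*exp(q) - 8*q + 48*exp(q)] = -6*q*exp(q) + 2*q + 42*exp(q) - 8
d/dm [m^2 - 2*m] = 2*m - 2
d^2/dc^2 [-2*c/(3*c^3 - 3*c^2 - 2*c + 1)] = 4*(-c*(-9*c^2 + 6*c + 2)^2 + (9*c^2 + 3*c*(3*c - 1) - 6*c - 2)*(3*c^3 - 3*c^2 - 2*c + 1))/(3*c^3 - 3*c^2 - 2*c + 1)^3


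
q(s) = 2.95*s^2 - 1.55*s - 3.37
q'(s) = 5.9*s - 1.55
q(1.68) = 2.35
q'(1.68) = 8.36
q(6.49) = 110.82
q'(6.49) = 36.74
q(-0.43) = -2.16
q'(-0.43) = -4.09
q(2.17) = 7.16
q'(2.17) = 11.25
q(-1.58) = 6.44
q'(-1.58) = -10.87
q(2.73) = 14.38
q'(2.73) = 14.56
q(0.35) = -3.55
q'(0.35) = 0.52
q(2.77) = 14.97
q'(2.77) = 14.79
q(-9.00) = 249.53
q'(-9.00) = -54.65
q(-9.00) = 249.53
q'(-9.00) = -54.65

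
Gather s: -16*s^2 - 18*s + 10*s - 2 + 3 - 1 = -16*s^2 - 8*s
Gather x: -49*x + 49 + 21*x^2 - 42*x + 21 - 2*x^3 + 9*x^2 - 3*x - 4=-2*x^3 + 30*x^2 - 94*x + 66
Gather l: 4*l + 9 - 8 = 4*l + 1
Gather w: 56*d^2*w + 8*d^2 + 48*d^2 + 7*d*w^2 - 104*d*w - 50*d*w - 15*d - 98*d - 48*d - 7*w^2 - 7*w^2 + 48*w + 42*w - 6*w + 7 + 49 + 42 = 56*d^2 - 161*d + w^2*(7*d - 14) + w*(56*d^2 - 154*d + 84) + 98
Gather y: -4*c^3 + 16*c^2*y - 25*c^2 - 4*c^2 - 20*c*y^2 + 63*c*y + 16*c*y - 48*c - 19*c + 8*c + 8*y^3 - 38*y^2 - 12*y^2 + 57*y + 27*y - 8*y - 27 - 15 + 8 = -4*c^3 - 29*c^2 - 59*c + 8*y^3 + y^2*(-20*c - 50) + y*(16*c^2 + 79*c + 76) - 34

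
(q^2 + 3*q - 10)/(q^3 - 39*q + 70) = (q + 5)/(q^2 + 2*q - 35)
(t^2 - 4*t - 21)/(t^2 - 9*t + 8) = (t^2 - 4*t - 21)/(t^2 - 9*t + 8)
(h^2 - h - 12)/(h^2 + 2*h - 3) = (h - 4)/(h - 1)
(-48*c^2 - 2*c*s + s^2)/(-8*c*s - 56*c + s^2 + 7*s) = (6*c + s)/(s + 7)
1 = 1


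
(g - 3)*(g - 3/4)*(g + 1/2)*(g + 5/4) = g^4 - 2*g^3 - 59*g^2/16 + 51*g/32 + 45/32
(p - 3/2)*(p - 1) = p^2 - 5*p/2 + 3/2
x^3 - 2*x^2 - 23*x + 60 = (x - 4)*(x - 3)*(x + 5)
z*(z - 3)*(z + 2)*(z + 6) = z^4 + 5*z^3 - 12*z^2 - 36*z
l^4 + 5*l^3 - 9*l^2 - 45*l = l*(l - 3)*(l + 3)*(l + 5)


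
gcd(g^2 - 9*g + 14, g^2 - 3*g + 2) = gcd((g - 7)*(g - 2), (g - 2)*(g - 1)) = g - 2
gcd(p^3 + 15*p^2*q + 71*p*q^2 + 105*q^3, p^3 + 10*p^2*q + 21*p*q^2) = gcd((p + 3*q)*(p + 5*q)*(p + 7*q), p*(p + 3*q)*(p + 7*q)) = p^2 + 10*p*q + 21*q^2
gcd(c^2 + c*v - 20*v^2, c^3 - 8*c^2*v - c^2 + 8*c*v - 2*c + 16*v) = 1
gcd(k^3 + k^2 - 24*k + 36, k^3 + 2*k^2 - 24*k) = k + 6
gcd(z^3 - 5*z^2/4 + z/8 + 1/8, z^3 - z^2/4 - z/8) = z^2 - z/4 - 1/8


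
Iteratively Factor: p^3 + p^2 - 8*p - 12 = (p - 3)*(p^2 + 4*p + 4) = (p - 3)*(p + 2)*(p + 2)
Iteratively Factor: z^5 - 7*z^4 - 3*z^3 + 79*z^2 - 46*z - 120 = (z + 3)*(z^4 - 10*z^3 + 27*z^2 - 2*z - 40) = (z - 2)*(z + 3)*(z^3 - 8*z^2 + 11*z + 20) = (z - 5)*(z - 2)*(z + 3)*(z^2 - 3*z - 4) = (z - 5)*(z - 4)*(z - 2)*(z + 3)*(z + 1)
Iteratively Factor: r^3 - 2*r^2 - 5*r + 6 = (r - 1)*(r^2 - r - 6) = (r - 1)*(r + 2)*(r - 3)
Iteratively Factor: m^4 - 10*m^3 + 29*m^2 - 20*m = (m)*(m^3 - 10*m^2 + 29*m - 20) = m*(m - 1)*(m^2 - 9*m + 20) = m*(m - 4)*(m - 1)*(m - 5)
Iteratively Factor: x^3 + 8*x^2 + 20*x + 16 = (x + 2)*(x^2 + 6*x + 8) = (x + 2)*(x + 4)*(x + 2)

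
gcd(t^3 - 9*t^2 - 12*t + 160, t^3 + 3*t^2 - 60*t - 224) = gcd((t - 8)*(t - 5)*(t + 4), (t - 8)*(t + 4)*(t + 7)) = t^2 - 4*t - 32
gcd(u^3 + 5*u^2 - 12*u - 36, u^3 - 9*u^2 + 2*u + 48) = u^2 - u - 6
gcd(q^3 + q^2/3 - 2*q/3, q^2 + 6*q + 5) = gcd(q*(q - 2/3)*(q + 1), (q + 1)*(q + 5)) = q + 1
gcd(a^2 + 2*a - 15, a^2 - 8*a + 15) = a - 3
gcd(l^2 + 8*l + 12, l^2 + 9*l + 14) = l + 2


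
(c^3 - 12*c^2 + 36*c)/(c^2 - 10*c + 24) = c*(c - 6)/(c - 4)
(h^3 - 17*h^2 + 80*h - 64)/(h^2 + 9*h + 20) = (h^3 - 17*h^2 + 80*h - 64)/(h^2 + 9*h + 20)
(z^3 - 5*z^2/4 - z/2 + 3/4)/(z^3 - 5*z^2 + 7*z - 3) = (z + 3/4)/(z - 3)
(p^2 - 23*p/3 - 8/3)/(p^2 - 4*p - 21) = (-3*p^2 + 23*p + 8)/(3*(-p^2 + 4*p + 21))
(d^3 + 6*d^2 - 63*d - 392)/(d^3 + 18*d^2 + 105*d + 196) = (d - 8)/(d + 4)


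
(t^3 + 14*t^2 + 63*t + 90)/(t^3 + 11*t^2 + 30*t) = (t + 3)/t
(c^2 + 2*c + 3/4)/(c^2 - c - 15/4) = (2*c + 1)/(2*c - 5)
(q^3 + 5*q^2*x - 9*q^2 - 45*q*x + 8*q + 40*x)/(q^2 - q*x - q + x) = (-q^2 - 5*q*x + 8*q + 40*x)/(-q + x)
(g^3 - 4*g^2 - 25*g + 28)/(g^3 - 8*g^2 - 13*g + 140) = (g - 1)/(g - 5)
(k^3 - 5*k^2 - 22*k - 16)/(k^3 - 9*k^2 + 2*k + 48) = (k + 1)/(k - 3)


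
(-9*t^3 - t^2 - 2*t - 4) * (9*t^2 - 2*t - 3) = -81*t^5 + 9*t^4 + 11*t^3 - 29*t^2 + 14*t + 12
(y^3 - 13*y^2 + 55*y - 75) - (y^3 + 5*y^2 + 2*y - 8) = -18*y^2 + 53*y - 67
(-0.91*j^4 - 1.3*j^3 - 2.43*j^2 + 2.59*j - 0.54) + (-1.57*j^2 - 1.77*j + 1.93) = -0.91*j^4 - 1.3*j^3 - 4.0*j^2 + 0.82*j + 1.39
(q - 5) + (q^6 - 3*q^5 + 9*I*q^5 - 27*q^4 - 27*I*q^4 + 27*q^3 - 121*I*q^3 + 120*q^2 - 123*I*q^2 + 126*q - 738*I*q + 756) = q^6 - 3*q^5 + 9*I*q^5 - 27*q^4 - 27*I*q^4 + 27*q^3 - 121*I*q^3 + 120*q^2 - 123*I*q^2 + 127*q - 738*I*q + 751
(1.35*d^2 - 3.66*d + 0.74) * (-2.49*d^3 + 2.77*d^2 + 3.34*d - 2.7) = -3.3615*d^5 + 12.8529*d^4 - 7.4718*d^3 - 13.8196*d^2 + 12.3536*d - 1.998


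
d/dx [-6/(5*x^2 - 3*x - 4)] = 6*(10*x - 3)/(-5*x^2 + 3*x + 4)^2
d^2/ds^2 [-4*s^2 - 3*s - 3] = -8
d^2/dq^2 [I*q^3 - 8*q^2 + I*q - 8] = 6*I*q - 16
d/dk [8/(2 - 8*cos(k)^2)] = -32*sin(k)*cos(k)/(4*cos(k)^2 - 1)^2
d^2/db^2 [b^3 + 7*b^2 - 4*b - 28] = 6*b + 14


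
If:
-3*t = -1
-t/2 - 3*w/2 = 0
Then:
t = 1/3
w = -1/9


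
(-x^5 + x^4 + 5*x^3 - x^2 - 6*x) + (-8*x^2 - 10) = -x^5 + x^4 + 5*x^3 - 9*x^2 - 6*x - 10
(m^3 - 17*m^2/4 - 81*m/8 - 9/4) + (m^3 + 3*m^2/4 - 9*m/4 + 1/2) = 2*m^3 - 7*m^2/2 - 99*m/8 - 7/4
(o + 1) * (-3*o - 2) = -3*o^2 - 5*o - 2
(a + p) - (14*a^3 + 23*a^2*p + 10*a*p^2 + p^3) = -14*a^3 - 23*a^2*p - 10*a*p^2 + a - p^3 + p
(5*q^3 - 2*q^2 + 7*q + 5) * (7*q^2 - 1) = 35*q^5 - 14*q^4 + 44*q^3 + 37*q^2 - 7*q - 5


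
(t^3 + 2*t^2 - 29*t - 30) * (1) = t^3 + 2*t^2 - 29*t - 30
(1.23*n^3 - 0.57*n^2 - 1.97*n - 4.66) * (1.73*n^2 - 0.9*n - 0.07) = 2.1279*n^5 - 2.0931*n^4 - 2.9812*n^3 - 6.2489*n^2 + 4.3319*n + 0.3262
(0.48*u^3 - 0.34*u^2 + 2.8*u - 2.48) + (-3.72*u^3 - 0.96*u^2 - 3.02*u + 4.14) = -3.24*u^3 - 1.3*u^2 - 0.22*u + 1.66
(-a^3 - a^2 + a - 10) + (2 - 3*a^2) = -a^3 - 4*a^2 + a - 8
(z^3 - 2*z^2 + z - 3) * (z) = z^4 - 2*z^3 + z^2 - 3*z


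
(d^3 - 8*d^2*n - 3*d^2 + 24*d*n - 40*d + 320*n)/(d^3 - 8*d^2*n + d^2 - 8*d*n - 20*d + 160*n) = (d - 8)/(d - 4)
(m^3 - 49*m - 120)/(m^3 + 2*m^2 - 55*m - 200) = (m + 3)/(m + 5)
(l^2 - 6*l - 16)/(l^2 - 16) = (l^2 - 6*l - 16)/(l^2 - 16)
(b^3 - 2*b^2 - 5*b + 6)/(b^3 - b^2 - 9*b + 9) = (b + 2)/(b + 3)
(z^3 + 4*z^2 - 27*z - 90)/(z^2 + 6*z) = z - 2 - 15/z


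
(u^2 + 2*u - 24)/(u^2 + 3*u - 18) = (u - 4)/(u - 3)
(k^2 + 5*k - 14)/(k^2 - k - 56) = (k - 2)/(k - 8)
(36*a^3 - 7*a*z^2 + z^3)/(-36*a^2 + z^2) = (-6*a^2 - a*z + z^2)/(6*a + z)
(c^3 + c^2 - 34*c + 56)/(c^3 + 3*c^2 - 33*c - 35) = (c^2 - 6*c + 8)/(c^2 - 4*c - 5)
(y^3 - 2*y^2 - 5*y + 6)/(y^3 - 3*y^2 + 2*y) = (y^2 - y - 6)/(y*(y - 2))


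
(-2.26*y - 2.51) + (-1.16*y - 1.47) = -3.42*y - 3.98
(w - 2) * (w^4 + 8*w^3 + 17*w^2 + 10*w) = w^5 + 6*w^4 + w^3 - 24*w^2 - 20*w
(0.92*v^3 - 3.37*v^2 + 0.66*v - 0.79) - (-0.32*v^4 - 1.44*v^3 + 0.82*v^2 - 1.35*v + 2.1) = 0.32*v^4 + 2.36*v^3 - 4.19*v^2 + 2.01*v - 2.89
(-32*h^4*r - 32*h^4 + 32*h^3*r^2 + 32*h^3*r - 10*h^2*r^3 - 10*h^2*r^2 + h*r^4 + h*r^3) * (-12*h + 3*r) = 384*h^5*r + 384*h^5 - 480*h^4*r^2 - 480*h^4*r + 216*h^3*r^3 + 216*h^3*r^2 - 42*h^2*r^4 - 42*h^2*r^3 + 3*h*r^5 + 3*h*r^4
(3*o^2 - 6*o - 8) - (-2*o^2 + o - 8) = 5*o^2 - 7*o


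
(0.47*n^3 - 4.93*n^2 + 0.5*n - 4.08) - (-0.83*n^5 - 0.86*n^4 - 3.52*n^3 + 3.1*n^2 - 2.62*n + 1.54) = 0.83*n^5 + 0.86*n^4 + 3.99*n^3 - 8.03*n^2 + 3.12*n - 5.62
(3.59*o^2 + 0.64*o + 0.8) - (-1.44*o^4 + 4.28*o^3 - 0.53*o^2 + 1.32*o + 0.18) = 1.44*o^4 - 4.28*o^3 + 4.12*o^2 - 0.68*o + 0.62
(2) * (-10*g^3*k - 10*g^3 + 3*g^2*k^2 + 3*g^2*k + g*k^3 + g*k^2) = -20*g^3*k - 20*g^3 + 6*g^2*k^2 + 6*g^2*k + 2*g*k^3 + 2*g*k^2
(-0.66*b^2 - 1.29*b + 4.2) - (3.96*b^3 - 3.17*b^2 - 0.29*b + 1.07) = -3.96*b^3 + 2.51*b^2 - 1.0*b + 3.13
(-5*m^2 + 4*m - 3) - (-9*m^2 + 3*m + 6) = 4*m^2 + m - 9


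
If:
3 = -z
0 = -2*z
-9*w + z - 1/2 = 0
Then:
No Solution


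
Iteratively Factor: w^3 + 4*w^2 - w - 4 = (w + 1)*(w^2 + 3*w - 4) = (w - 1)*(w + 1)*(w + 4)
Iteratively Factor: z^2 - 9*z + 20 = (z - 4)*(z - 5)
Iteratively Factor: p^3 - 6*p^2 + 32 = (p - 4)*(p^2 - 2*p - 8) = (p - 4)^2*(p + 2)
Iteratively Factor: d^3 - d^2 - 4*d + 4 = (d + 2)*(d^2 - 3*d + 2) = (d - 2)*(d + 2)*(d - 1)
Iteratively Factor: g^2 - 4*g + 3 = (g - 3)*(g - 1)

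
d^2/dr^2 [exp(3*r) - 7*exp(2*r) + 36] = (9*exp(r) - 28)*exp(2*r)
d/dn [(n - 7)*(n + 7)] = 2*n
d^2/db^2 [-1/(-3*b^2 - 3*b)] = 2*(-b*(b + 1) + (2*b + 1)^2)/(3*b^3*(b + 1)^3)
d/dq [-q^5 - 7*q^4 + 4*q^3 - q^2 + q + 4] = -5*q^4 - 28*q^3 + 12*q^2 - 2*q + 1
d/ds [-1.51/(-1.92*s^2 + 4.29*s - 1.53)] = (6.4779 - 5.7984*s)/(1.92*s^2 - 4.29*s + 1.53)^2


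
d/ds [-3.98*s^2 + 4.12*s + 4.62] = 4.12 - 7.96*s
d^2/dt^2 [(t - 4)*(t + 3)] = 2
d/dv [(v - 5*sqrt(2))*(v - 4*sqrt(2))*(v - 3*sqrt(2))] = 3*v^2 - 24*sqrt(2)*v + 94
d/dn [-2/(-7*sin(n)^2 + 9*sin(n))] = 2*(9 - 14*sin(n))*cos(n)/((7*sin(n) - 9)^2*sin(n)^2)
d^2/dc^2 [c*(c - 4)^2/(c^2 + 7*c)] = 242/(c^3 + 21*c^2 + 147*c + 343)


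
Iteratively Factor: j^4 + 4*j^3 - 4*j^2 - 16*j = (j)*(j^3 + 4*j^2 - 4*j - 16) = j*(j - 2)*(j^2 + 6*j + 8) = j*(j - 2)*(j + 2)*(j + 4)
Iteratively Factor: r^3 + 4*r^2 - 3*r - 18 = (r + 3)*(r^2 + r - 6) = (r - 2)*(r + 3)*(r + 3)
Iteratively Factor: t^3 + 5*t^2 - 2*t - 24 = (t + 4)*(t^2 + t - 6) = (t + 3)*(t + 4)*(t - 2)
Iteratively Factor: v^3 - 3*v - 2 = (v + 1)*(v^2 - v - 2) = (v - 2)*(v + 1)*(v + 1)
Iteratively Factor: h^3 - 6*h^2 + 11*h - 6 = (h - 1)*(h^2 - 5*h + 6) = (h - 2)*(h - 1)*(h - 3)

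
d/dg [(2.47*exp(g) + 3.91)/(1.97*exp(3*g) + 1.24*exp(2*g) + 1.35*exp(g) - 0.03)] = (-(2.47*exp(g) + 3.91)*(5.91*exp(2*g) + 2.48*exp(g) + 1.35) + 4.8659*exp(3*g) + 3.0628*exp(2*g) + 3.3345*exp(g) - 0.0741)*exp(g)/(1.97*exp(3*g) + 1.24*exp(2*g) + 1.35*exp(g) - 0.03)^2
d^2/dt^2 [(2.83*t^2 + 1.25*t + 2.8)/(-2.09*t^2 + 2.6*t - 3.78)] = (-41.67669*t^3 + 60.761316*t^2 + 150.5427*t - 99.057224)/(9.129329*t^6 - 34.07118*t^5 + 91.919454*t^4 - 140.81912*t^3 + 166.246668*t^2 - 111.44952*t + 54.010152)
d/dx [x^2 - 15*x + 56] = 2*x - 15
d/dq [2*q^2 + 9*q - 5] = 4*q + 9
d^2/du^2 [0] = 0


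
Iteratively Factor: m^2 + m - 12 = (m - 3)*(m + 4)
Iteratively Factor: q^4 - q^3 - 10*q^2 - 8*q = (q + 1)*(q^3 - 2*q^2 - 8*q) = (q - 4)*(q + 1)*(q^2 + 2*q) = (q - 4)*(q + 1)*(q + 2)*(q)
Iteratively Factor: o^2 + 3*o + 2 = (o + 1)*(o + 2)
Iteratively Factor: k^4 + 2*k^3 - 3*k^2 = (k)*(k^3 + 2*k^2 - 3*k) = k*(k - 1)*(k^2 + 3*k) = k*(k - 1)*(k + 3)*(k)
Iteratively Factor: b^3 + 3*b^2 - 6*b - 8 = (b - 2)*(b^2 + 5*b + 4) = (b - 2)*(b + 4)*(b + 1)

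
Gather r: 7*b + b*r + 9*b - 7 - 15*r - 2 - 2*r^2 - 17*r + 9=16*b - 2*r^2 + r*(b - 32)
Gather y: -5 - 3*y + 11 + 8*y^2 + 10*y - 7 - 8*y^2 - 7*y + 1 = 0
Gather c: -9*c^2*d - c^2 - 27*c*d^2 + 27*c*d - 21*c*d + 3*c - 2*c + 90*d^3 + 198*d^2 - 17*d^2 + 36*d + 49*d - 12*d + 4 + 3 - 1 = c^2*(-9*d - 1) + c*(-27*d^2 + 6*d + 1) + 90*d^3 + 181*d^2 + 73*d + 6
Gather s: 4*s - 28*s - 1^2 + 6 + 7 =12 - 24*s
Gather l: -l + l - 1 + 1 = 0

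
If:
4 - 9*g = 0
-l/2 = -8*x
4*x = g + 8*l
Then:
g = 4/9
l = -16/279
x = -1/279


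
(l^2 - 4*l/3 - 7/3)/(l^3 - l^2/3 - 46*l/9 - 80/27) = 9*(-3*l^2 + 4*l + 7)/(-27*l^3 + 9*l^2 + 138*l + 80)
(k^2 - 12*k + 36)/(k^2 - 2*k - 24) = (k - 6)/(k + 4)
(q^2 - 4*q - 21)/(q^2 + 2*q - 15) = (q^2 - 4*q - 21)/(q^2 + 2*q - 15)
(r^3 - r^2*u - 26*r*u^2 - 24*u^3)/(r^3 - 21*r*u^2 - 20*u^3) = (r - 6*u)/(r - 5*u)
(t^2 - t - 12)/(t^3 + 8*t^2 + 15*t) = (t - 4)/(t*(t + 5))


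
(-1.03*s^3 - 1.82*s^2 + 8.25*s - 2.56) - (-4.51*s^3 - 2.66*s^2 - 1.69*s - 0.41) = 3.48*s^3 + 0.84*s^2 + 9.94*s - 2.15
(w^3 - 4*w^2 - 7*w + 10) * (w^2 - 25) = w^5 - 4*w^4 - 32*w^3 + 110*w^2 + 175*w - 250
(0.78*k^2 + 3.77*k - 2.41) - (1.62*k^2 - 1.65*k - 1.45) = -0.84*k^2 + 5.42*k - 0.96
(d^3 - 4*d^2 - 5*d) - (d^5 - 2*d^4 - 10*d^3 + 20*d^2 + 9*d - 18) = -d^5 + 2*d^4 + 11*d^3 - 24*d^2 - 14*d + 18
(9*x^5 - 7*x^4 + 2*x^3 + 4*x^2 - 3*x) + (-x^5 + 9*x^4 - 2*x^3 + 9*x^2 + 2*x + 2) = 8*x^5 + 2*x^4 + 13*x^2 - x + 2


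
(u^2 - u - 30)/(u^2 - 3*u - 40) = (u - 6)/(u - 8)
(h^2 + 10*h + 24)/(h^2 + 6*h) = (h + 4)/h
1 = 1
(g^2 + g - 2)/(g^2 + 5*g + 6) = (g - 1)/(g + 3)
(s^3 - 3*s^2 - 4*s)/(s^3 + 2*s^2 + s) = (s - 4)/(s + 1)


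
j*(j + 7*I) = j^2 + 7*I*j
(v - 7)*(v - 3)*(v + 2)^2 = v^4 - 6*v^3 - 15*v^2 + 44*v + 84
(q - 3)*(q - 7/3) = q^2 - 16*q/3 + 7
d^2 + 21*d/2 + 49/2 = (d + 7/2)*(d + 7)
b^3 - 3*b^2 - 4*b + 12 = (b - 3)*(b - 2)*(b + 2)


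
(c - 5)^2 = c^2 - 10*c + 25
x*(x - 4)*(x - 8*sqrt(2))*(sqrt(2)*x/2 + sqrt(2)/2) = sqrt(2)*x^4/2 - 8*x^3 - 3*sqrt(2)*x^3/2 - 2*sqrt(2)*x^2 + 24*x^2 + 32*x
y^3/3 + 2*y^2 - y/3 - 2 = (y/3 + 1/3)*(y - 1)*(y + 6)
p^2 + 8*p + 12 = (p + 2)*(p + 6)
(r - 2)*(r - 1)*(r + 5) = r^3 + 2*r^2 - 13*r + 10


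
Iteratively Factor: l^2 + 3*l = (l)*(l + 3)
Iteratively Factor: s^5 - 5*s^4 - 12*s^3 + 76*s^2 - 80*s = (s - 2)*(s^4 - 3*s^3 - 18*s^2 + 40*s) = s*(s - 2)*(s^3 - 3*s^2 - 18*s + 40) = s*(s - 2)*(s + 4)*(s^2 - 7*s + 10) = s*(s - 2)^2*(s + 4)*(s - 5)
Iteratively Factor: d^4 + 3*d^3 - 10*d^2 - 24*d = (d - 3)*(d^3 + 6*d^2 + 8*d) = (d - 3)*(d + 4)*(d^2 + 2*d) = (d - 3)*(d + 2)*(d + 4)*(d)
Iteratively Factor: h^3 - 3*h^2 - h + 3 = (h + 1)*(h^2 - 4*h + 3) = (h - 1)*(h + 1)*(h - 3)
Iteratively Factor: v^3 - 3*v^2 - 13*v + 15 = (v + 3)*(v^2 - 6*v + 5) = (v - 5)*(v + 3)*(v - 1)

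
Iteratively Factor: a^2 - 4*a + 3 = (a - 3)*(a - 1)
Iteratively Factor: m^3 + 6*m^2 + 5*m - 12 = (m + 3)*(m^2 + 3*m - 4) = (m - 1)*(m + 3)*(m + 4)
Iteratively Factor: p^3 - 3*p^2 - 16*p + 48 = (p - 3)*(p^2 - 16) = (p - 4)*(p - 3)*(p + 4)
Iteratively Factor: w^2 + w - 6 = (w + 3)*(w - 2)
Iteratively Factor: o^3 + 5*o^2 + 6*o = (o + 3)*(o^2 + 2*o) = (o + 2)*(o + 3)*(o)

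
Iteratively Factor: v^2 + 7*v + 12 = (v + 3)*(v + 4)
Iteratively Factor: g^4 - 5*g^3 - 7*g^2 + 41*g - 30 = (g - 5)*(g^3 - 7*g + 6) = (g - 5)*(g - 2)*(g^2 + 2*g - 3) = (g - 5)*(g - 2)*(g - 1)*(g + 3)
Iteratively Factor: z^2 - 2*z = (z)*(z - 2)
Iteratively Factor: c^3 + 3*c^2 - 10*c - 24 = (c + 2)*(c^2 + c - 12) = (c + 2)*(c + 4)*(c - 3)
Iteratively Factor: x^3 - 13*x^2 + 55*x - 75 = (x - 5)*(x^2 - 8*x + 15) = (x - 5)*(x - 3)*(x - 5)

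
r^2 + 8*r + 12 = (r + 2)*(r + 6)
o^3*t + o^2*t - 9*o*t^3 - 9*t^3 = (o - 3*t)*(o + 3*t)*(o*t + t)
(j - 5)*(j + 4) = j^2 - j - 20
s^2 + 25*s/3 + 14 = (s + 7/3)*(s + 6)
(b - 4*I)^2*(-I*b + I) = -I*b^3 - 8*b^2 + I*b^2 + 8*b + 16*I*b - 16*I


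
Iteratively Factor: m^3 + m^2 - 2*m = (m)*(m^2 + m - 2) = m*(m + 2)*(m - 1)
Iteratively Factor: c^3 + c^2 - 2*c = (c)*(c^2 + c - 2) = c*(c - 1)*(c + 2)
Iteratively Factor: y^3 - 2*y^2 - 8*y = (y - 4)*(y^2 + 2*y) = y*(y - 4)*(y + 2)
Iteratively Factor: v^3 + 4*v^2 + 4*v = (v + 2)*(v^2 + 2*v) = v*(v + 2)*(v + 2)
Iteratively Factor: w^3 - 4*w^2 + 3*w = (w)*(w^2 - 4*w + 3) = w*(w - 3)*(w - 1)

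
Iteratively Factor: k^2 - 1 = (k + 1)*(k - 1)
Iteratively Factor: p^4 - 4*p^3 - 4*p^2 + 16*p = (p)*(p^3 - 4*p^2 - 4*p + 16) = p*(p - 2)*(p^2 - 2*p - 8) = p*(p - 4)*(p - 2)*(p + 2)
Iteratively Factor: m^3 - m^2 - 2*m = (m - 2)*(m^2 + m) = (m - 2)*(m + 1)*(m)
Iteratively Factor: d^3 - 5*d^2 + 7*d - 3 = (d - 3)*(d^2 - 2*d + 1) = (d - 3)*(d - 1)*(d - 1)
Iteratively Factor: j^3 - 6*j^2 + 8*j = (j - 2)*(j^2 - 4*j) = j*(j - 2)*(j - 4)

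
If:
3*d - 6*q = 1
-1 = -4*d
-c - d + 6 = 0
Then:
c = 23/4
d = 1/4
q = -1/24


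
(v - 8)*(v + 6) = v^2 - 2*v - 48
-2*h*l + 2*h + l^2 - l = (-2*h + l)*(l - 1)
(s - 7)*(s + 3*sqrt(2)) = s^2 - 7*s + 3*sqrt(2)*s - 21*sqrt(2)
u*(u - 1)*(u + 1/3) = u^3 - 2*u^2/3 - u/3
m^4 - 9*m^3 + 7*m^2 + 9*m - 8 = (m - 8)*(m - 1)^2*(m + 1)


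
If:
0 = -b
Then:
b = 0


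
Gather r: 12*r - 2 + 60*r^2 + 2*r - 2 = 60*r^2 + 14*r - 4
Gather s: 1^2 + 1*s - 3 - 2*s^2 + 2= -2*s^2 + s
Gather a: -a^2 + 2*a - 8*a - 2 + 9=-a^2 - 6*a + 7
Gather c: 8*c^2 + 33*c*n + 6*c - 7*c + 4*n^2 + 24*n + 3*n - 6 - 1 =8*c^2 + c*(33*n - 1) + 4*n^2 + 27*n - 7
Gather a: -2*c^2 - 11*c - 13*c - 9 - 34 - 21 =-2*c^2 - 24*c - 64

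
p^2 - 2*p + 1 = (p - 1)^2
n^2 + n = n*(n + 1)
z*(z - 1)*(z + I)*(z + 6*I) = z^4 - z^3 + 7*I*z^3 - 6*z^2 - 7*I*z^2 + 6*z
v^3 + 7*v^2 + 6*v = v*(v + 1)*(v + 6)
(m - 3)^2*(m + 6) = m^3 - 27*m + 54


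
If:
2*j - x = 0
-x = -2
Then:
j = 1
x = 2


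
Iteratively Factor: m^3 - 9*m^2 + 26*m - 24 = (m - 3)*(m^2 - 6*m + 8) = (m - 3)*(m - 2)*(m - 4)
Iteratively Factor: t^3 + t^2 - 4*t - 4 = (t + 1)*(t^2 - 4) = (t - 2)*(t + 1)*(t + 2)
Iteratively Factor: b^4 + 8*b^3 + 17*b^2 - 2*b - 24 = (b + 4)*(b^3 + 4*b^2 + b - 6) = (b + 3)*(b + 4)*(b^2 + b - 2) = (b + 2)*(b + 3)*(b + 4)*(b - 1)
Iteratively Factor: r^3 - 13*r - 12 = (r + 3)*(r^2 - 3*r - 4) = (r - 4)*(r + 3)*(r + 1)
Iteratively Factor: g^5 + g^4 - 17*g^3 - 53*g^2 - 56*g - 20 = (g + 2)*(g^4 - g^3 - 15*g^2 - 23*g - 10) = (g - 5)*(g + 2)*(g^3 + 4*g^2 + 5*g + 2) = (g - 5)*(g + 1)*(g + 2)*(g^2 + 3*g + 2) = (g - 5)*(g + 1)*(g + 2)^2*(g + 1)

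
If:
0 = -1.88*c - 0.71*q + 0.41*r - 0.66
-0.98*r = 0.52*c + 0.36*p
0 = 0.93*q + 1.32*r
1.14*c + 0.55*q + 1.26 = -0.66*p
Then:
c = 0.02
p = -1.36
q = -0.70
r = 0.49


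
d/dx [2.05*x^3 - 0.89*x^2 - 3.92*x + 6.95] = 6.15*x^2 - 1.78*x - 3.92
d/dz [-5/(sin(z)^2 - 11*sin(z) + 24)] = 5*(2*sin(z) - 11)*cos(z)/(sin(z)^2 - 11*sin(z) + 24)^2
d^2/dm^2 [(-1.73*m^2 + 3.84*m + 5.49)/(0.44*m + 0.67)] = -1.69153/(0.085184*m^3 + 0.389136*m^2 + 0.592548*m + 0.300763)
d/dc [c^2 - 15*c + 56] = 2*c - 15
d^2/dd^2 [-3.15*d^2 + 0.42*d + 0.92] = -6.30000000000000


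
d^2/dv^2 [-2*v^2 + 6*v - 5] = -4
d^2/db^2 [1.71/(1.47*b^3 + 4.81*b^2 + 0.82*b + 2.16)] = (-(15.0822*b + 16.4502)*(1.47*b^3 + 4.81*b^2 + 0.82*b + 2.16) + 1.71*(4.41*b^2 + 9.62*b + 0.82)*(8.82*b^2 + 19.24*b + 1.64))/(1.47*b^3 + 4.81*b^2 + 0.82*b + 2.16)^3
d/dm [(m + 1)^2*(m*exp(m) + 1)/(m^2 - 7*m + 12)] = (m + 1)*(-(m + 1)*(2*m - 7)*(m*exp(m) + 1) + (m^2 - 7*m + 12)*(2*m*exp(m) + (m + 1)^2*exp(m) + 2))/(m^2 - 7*m + 12)^2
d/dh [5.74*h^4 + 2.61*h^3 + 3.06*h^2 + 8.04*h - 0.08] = 22.96*h^3 + 7.83*h^2 + 6.12*h + 8.04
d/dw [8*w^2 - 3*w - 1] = 16*w - 3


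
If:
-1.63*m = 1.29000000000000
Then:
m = -0.79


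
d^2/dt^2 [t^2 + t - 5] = 2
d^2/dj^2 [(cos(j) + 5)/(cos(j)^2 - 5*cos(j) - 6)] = (9*sin(j)^4*cos(j) + 25*sin(j)^4 - 235*sin(j)^2 - 125*cos(j)/4 - 33*cos(3*j)/4 - cos(5*j)/2 - 40)/(sin(j)^2 + 5*cos(j) + 5)^3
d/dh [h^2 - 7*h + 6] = 2*h - 7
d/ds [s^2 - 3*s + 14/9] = 2*s - 3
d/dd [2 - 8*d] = -8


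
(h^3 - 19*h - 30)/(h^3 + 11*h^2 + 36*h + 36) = (h - 5)/(h + 6)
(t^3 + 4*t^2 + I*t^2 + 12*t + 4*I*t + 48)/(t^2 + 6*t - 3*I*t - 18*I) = (t^2 + 4*t*(1 + I) + 16*I)/(t + 6)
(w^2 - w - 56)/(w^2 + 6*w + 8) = (w^2 - w - 56)/(w^2 + 6*w + 8)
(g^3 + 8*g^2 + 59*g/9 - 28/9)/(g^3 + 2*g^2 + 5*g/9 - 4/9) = (g + 7)/(g + 1)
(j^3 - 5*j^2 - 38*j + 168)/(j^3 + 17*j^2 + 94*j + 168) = (j^2 - 11*j + 28)/(j^2 + 11*j + 28)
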